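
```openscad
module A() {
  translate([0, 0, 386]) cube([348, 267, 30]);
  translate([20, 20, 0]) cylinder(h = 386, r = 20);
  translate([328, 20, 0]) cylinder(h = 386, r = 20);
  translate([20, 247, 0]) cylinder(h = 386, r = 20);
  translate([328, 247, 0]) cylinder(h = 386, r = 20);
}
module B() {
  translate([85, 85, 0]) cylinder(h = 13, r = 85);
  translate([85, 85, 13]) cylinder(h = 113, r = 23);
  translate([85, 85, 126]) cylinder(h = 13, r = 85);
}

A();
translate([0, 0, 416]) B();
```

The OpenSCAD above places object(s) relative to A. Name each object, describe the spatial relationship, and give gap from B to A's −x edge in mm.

The spool's min-x is at 0; the stool's min-x is 0; gap = 0 mm.

A is a stool. B is a spool. The spool is on top of the stool. The gap from the spool to the stool's −x edge is 0 mm.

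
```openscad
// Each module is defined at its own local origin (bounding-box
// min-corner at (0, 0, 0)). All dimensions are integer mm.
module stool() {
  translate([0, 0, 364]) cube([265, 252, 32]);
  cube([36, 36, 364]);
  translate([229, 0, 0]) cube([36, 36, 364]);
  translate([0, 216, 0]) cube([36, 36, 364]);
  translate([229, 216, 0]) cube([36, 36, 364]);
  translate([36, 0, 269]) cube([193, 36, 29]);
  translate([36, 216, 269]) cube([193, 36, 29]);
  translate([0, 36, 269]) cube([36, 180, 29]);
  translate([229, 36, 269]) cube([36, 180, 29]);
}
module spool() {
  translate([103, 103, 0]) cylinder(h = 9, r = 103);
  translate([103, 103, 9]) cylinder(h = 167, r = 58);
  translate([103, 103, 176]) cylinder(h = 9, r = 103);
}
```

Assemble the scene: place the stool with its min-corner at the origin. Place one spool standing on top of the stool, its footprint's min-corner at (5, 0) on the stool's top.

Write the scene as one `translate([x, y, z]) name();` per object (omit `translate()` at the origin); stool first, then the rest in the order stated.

stool();
translate([5, 0, 396]) spool();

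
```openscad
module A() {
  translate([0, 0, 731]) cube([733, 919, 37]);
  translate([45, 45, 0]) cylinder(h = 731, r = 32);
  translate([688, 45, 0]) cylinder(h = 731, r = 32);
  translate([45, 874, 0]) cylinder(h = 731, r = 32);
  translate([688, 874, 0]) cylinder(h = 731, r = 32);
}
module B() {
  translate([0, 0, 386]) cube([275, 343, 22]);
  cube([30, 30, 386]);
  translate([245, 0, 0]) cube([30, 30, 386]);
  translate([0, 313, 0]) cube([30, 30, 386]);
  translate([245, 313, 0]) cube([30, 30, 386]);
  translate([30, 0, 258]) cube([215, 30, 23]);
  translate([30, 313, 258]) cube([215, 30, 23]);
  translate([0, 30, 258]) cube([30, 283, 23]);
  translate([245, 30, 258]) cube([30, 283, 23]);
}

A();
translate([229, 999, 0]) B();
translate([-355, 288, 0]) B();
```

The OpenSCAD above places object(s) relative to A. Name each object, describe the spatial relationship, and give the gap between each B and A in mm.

Each stool's nearest face is 80 mm from the table's bounding box.

A is a table. B is a stool. Two stools sit around the table at the +y, −x sides. The gap between each stool and the table is 80 mm.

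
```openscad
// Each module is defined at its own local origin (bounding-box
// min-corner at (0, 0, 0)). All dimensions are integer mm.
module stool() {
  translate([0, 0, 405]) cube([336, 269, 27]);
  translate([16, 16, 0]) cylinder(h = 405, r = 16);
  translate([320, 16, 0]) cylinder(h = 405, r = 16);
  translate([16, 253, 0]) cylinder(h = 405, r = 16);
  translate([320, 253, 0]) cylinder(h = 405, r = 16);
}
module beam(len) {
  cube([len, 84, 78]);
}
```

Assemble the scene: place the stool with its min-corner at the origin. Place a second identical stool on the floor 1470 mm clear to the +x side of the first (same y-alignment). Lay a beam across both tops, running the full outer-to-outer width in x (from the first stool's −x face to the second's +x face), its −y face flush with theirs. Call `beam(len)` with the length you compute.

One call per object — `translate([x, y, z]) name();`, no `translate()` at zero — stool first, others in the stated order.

stool();
translate([1806, 0, 0]) stool();
translate([0, 0, 432]) beam(2142);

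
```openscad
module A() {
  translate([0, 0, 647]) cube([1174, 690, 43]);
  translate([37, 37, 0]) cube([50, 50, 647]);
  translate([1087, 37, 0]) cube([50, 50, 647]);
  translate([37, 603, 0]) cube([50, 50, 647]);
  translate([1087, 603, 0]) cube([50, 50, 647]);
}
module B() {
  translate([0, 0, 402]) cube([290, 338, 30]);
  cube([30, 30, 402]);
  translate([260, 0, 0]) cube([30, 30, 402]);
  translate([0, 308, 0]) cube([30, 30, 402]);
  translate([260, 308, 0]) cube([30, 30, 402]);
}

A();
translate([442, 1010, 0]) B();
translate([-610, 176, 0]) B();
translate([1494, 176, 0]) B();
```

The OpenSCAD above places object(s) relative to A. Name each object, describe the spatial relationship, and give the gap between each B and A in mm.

A is a table. B is a stool. Three stools sit around the table at the +y, −x, +x sides. The gap between each stool and the table is 320 mm.

Each stool's nearest face is 320 mm from the table's bounding box.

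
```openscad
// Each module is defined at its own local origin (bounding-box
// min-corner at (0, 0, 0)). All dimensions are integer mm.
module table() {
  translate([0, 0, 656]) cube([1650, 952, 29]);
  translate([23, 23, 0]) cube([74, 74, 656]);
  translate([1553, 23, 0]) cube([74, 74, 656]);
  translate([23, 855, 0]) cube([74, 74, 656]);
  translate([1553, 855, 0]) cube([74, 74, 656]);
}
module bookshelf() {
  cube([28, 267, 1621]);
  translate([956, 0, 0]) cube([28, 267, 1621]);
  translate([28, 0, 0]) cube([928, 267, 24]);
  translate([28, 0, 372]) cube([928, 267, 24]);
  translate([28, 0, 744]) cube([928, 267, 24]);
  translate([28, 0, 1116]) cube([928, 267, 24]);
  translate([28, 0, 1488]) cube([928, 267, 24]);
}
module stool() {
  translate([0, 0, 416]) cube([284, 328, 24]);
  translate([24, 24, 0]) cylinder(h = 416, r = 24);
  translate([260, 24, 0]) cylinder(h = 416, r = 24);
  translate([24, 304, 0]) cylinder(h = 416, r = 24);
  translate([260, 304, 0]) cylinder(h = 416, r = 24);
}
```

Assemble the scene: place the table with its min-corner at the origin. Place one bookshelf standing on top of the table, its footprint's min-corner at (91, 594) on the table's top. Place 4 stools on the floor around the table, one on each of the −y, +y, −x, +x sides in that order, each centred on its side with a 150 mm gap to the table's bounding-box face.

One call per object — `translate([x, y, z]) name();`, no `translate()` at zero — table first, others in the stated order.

table();
translate([91, 594, 685]) bookshelf();
translate([683, -478, 0]) stool();
translate([683, 1102, 0]) stool();
translate([-434, 312, 0]) stool();
translate([1800, 312, 0]) stool();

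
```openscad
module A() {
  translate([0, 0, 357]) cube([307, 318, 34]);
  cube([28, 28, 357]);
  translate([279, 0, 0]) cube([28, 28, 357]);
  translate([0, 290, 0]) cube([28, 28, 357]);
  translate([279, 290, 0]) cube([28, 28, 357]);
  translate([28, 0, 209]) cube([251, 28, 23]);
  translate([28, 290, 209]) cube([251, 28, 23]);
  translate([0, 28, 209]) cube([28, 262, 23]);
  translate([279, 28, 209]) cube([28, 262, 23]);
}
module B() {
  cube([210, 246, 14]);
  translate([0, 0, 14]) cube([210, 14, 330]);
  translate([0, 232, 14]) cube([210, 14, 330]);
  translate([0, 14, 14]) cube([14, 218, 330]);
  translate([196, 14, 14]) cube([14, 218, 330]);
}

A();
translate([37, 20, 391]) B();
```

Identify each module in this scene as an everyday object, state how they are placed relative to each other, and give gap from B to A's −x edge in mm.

A is a stool. B is an open box. The open box is on top of the stool. The gap from the open box to the stool's −x edge is 37 mm.

The open box's min-x is at 37; the stool's min-x is 0; gap = 37 mm.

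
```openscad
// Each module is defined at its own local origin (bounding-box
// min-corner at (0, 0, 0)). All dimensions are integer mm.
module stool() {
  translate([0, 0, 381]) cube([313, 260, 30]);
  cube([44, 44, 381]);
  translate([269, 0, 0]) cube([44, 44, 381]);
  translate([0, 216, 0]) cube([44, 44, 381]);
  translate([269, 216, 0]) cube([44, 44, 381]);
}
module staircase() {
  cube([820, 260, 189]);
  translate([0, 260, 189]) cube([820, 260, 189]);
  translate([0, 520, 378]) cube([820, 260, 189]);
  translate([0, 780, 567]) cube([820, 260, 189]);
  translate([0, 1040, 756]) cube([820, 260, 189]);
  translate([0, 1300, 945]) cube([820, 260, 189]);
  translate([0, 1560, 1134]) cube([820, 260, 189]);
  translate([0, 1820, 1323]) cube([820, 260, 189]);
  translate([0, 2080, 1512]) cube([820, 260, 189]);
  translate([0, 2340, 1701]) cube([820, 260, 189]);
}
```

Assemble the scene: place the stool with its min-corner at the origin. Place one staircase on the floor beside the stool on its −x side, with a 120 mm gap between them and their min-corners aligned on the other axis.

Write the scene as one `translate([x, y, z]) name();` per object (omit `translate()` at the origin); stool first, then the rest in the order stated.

stool();
translate([-940, 0, 0]) staircase();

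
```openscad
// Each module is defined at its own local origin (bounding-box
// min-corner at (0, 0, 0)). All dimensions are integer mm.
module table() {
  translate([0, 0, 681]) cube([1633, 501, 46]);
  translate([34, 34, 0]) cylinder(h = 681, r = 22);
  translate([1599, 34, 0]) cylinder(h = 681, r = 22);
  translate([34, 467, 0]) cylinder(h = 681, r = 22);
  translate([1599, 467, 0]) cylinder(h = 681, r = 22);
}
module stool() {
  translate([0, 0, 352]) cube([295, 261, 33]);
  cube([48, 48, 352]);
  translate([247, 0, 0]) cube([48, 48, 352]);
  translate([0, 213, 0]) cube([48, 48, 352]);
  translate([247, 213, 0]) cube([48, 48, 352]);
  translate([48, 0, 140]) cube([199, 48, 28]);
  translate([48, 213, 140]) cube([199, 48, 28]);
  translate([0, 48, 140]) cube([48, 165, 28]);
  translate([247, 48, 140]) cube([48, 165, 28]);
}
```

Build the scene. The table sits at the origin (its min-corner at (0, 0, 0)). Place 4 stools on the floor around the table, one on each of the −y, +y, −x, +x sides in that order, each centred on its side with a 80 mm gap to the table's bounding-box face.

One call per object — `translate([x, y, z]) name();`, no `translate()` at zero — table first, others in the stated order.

table();
translate([669, -341, 0]) stool();
translate([669, 581, 0]) stool();
translate([-375, 120, 0]) stool();
translate([1713, 120, 0]) stool();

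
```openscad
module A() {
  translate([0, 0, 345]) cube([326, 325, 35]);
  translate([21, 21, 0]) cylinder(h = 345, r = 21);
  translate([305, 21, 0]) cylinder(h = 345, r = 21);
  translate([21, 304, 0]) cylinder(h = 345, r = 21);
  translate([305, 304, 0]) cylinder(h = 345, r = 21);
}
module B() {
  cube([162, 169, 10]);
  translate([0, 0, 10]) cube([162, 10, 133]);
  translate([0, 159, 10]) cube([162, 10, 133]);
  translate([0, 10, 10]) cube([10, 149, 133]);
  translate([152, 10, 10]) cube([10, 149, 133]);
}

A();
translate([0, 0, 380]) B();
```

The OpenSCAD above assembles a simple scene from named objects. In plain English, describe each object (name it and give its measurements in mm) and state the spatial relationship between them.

A is a four-legged stool. The seat is a 326×325×35 mm slab whose top surface is at z = 380 mm; four round legs, each 42 mm in diameter, run from the floor (z = 0) to the underside of the seat, each leg's axis is inset half a diameter from the nearest pair of seat edges (so the leg's bounding box is flush with the corner).

B is an open storage box with external size 162×169×143 mm and wall thickness 10 mm (the base is also 10 mm thick). The base covers the whole footprint; the four walls stand on the base, with the y-facing walls full-width and the x-facing walls fitting between their inner faces.

The open box is on top of the stool.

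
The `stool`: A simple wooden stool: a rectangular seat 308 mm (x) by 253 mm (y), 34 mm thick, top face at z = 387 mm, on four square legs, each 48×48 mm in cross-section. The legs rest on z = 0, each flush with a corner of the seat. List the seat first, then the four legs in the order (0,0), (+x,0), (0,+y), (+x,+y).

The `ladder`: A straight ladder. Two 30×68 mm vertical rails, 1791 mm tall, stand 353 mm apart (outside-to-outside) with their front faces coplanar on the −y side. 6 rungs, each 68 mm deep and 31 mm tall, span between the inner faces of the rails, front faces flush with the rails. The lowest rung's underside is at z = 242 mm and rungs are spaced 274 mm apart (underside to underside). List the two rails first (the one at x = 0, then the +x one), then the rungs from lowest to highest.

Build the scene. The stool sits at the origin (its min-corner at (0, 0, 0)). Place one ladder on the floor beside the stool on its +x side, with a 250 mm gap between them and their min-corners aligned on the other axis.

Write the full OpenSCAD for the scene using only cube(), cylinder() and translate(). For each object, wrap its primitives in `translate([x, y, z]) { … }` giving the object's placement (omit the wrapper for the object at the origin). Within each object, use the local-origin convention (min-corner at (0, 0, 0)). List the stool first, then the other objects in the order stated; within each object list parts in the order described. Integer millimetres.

translate([0, 0, 353]) cube([308, 253, 34]);
cube([48, 48, 353]);
translate([260, 0, 0]) cube([48, 48, 353]);
translate([0, 205, 0]) cube([48, 48, 353]);
translate([260, 205, 0]) cube([48, 48, 353]);
translate([558, 0, 0]) {
  cube([30, 68, 1791]);
  translate([323, 0, 0]) cube([30, 68, 1791]);
  translate([30, 0, 242]) cube([293, 68, 31]);
  translate([30, 0, 516]) cube([293, 68, 31]);
  translate([30, 0, 790]) cube([293, 68, 31]);
  translate([30, 0, 1064]) cube([293, 68, 31]);
  translate([30, 0, 1338]) cube([293, 68, 31]);
  translate([30, 0, 1612]) cube([293, 68, 31]);
}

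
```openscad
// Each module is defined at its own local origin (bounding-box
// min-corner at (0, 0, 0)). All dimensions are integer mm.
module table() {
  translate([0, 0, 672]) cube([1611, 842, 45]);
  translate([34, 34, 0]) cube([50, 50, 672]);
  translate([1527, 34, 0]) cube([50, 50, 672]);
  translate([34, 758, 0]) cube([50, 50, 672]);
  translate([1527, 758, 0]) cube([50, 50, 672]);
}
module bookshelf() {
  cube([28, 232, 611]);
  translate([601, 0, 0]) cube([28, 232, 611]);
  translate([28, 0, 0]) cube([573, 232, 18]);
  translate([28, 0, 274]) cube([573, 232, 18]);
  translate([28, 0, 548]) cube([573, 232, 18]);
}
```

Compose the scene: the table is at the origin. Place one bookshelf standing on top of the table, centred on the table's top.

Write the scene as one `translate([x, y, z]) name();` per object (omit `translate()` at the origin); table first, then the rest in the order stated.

table();
translate([491, 305, 717]) bookshelf();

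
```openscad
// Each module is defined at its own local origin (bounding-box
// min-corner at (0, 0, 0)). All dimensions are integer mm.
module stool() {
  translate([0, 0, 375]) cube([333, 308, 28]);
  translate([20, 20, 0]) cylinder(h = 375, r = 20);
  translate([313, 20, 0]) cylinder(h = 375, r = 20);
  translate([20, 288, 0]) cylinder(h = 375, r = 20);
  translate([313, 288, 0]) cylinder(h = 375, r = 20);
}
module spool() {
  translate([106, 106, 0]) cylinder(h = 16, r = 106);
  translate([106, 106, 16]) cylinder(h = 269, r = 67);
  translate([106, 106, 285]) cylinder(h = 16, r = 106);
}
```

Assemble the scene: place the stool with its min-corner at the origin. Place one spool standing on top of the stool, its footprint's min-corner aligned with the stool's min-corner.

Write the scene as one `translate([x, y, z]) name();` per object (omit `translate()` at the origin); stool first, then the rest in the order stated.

stool();
translate([0, 0, 403]) spool();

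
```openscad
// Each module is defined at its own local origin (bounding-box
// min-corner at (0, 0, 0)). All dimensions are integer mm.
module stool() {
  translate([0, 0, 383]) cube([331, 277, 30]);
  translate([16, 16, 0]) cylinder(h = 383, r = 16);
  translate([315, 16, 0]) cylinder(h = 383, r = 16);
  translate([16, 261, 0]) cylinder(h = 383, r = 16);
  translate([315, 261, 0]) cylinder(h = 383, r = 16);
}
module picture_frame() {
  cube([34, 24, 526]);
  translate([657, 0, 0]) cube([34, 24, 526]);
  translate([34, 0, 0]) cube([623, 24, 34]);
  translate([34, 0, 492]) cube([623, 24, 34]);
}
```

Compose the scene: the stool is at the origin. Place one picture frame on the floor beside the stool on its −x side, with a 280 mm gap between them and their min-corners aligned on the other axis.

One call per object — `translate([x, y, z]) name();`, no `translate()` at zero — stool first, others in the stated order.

stool();
translate([-971, 0, 0]) picture_frame();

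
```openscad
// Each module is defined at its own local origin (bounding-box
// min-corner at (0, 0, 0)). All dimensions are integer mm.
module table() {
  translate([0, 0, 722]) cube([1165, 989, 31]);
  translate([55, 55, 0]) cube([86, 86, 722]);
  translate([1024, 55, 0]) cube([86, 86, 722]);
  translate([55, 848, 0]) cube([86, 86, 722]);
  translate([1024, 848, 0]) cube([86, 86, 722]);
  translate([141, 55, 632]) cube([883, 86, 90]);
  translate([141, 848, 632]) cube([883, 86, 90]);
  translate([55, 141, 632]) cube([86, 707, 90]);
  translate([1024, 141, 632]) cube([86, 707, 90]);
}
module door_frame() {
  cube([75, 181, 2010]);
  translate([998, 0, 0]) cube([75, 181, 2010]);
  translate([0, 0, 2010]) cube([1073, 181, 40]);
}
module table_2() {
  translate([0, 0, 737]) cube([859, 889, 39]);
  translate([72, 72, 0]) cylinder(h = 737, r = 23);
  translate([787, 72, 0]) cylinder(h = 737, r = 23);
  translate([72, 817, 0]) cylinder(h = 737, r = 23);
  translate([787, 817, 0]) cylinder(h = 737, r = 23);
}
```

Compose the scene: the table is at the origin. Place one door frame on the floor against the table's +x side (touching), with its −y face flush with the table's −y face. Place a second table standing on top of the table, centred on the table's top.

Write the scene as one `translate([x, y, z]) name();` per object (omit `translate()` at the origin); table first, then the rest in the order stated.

table();
translate([1165, 0, 0]) door_frame();
translate([153, 50, 753]) table_2();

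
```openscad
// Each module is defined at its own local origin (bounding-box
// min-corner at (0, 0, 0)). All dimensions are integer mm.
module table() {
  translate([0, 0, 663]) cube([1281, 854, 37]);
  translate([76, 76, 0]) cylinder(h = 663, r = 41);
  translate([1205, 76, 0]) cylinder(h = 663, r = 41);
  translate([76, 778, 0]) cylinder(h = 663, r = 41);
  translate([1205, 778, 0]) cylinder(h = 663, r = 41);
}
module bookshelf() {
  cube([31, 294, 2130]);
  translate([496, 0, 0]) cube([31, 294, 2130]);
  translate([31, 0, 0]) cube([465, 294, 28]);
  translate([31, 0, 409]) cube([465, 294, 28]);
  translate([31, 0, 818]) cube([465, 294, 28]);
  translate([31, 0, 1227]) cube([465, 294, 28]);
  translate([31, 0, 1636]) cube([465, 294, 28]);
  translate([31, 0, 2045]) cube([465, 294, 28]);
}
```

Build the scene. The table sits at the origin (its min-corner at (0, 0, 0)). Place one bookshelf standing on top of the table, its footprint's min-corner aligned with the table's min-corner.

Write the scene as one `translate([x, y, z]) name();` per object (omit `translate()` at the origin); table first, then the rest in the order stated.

table();
translate([0, 0, 700]) bookshelf();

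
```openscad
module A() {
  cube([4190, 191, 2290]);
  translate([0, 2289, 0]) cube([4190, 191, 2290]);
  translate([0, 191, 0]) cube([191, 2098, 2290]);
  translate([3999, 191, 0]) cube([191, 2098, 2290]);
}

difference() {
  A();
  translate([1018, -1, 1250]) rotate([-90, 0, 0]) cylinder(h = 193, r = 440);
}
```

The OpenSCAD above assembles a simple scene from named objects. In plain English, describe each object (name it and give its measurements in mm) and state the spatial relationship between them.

A is the wall frame of a small rectangular building: four walls, each 2290 mm tall and 191 mm thick, enclosing a footprint 4190 mm (x) by 2480 mm (y) outside-to-outside, with no floor or roof. The front and back walls (the −y and +y sides) span the full width; the two side walls fit between them.

The house frame has a circular hole of radius 440 mm through its front wall, centred at (x = 1018, z = 1250).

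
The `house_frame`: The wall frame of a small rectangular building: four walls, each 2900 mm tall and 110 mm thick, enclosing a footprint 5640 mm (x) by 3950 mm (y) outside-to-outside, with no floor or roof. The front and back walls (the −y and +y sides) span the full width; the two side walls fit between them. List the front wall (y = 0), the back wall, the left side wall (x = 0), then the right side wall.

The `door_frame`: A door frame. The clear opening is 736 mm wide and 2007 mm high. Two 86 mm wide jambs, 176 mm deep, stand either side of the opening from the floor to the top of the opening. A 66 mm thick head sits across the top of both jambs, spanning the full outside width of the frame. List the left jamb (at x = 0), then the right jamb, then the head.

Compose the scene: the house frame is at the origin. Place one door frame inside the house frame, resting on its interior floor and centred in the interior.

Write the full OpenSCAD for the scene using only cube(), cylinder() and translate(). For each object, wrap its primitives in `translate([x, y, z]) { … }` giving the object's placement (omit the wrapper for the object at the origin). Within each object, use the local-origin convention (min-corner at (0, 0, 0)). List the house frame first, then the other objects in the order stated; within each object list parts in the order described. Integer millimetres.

cube([5640, 110, 2900]);
translate([0, 3840, 0]) cube([5640, 110, 2900]);
translate([0, 110, 0]) cube([110, 3730, 2900]);
translate([5530, 110, 0]) cube([110, 3730, 2900]);
translate([2366, 1887, 0]) {
  cube([86, 176, 2007]);
  translate([822, 0, 0]) cube([86, 176, 2007]);
  translate([0, 0, 2007]) cube([908, 176, 66]);
}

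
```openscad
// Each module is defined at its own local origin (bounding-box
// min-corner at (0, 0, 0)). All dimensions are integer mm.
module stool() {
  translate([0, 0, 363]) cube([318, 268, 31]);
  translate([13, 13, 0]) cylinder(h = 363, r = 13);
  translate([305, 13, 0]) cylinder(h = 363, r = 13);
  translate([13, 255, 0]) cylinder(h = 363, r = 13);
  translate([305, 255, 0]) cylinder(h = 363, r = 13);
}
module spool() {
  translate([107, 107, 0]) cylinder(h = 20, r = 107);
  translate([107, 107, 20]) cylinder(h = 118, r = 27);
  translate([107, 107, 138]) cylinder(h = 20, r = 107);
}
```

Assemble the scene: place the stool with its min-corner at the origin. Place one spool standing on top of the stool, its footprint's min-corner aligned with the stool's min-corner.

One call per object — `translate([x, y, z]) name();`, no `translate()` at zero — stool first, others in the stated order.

stool();
translate([0, 0, 394]) spool();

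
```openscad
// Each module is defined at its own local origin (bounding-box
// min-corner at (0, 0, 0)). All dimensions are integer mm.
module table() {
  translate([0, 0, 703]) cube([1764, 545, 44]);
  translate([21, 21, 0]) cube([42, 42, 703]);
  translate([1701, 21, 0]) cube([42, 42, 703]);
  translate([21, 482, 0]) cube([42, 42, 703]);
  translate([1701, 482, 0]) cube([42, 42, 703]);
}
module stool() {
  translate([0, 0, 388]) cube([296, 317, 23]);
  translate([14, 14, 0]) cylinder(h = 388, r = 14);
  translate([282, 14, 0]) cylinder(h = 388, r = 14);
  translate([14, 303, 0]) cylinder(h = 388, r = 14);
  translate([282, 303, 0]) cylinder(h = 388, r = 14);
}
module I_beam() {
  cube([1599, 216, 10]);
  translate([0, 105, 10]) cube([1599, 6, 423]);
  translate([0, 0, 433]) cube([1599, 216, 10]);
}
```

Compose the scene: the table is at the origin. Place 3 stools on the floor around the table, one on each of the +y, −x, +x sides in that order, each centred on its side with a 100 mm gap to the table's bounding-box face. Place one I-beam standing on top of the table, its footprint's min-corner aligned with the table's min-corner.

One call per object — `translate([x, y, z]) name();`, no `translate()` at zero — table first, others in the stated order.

table();
translate([734, 645, 0]) stool();
translate([-396, 114, 0]) stool();
translate([1864, 114, 0]) stool();
translate([0, 0, 747]) I_beam();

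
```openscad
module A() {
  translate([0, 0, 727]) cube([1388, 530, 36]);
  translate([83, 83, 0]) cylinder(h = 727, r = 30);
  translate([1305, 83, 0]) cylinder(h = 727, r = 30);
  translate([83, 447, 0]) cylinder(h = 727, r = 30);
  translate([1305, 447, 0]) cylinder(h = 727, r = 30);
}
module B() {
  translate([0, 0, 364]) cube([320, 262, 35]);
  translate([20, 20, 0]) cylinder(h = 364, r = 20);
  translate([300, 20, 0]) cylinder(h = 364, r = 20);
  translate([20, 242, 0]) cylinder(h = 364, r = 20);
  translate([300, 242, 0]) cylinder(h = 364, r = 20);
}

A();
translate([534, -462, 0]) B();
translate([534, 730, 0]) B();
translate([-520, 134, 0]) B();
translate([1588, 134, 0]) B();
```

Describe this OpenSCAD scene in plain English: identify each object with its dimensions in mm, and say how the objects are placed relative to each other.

A is a rectangular dining table. The top is 1388×530×36 mm with its upper surface at z = 763 mm. It stands on four round legs of 60 mm diameter, each leg's bounding box inset 53 mm from the nearest pair of top edges, running from the floor to the underside of the top.

B is a four-legged stool. The seat is 320×262 mm, 35 mm thick, top at z = 399 mm. It stands on four round legs, each 40 mm in diameter, from z = 0 to the seat underside, each leg's axis is inset half a diameter from the nearest pair of seat edges (so the leg's bounding box is flush with the corner).

Four stools sit around the table at the −y, +y, −x, +x sides.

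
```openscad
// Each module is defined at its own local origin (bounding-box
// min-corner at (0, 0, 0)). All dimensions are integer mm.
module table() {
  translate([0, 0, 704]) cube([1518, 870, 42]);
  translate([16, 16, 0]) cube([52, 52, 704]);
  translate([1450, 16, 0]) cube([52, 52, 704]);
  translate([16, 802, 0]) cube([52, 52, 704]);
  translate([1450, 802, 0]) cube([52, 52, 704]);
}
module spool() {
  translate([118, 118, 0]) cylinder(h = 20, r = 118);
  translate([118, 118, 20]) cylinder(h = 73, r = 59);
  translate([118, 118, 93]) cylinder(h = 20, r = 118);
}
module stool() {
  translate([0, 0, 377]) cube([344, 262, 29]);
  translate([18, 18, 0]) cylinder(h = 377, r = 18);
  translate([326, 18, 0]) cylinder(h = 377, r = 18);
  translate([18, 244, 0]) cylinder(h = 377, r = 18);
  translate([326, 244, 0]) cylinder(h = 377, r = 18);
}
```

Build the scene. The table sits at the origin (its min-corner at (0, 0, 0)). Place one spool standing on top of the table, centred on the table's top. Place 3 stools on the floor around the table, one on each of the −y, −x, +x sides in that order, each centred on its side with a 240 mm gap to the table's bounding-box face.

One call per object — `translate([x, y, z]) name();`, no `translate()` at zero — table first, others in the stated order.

table();
translate([641, 317, 746]) spool();
translate([587, -502, 0]) stool();
translate([-584, 304, 0]) stool();
translate([1758, 304, 0]) stool();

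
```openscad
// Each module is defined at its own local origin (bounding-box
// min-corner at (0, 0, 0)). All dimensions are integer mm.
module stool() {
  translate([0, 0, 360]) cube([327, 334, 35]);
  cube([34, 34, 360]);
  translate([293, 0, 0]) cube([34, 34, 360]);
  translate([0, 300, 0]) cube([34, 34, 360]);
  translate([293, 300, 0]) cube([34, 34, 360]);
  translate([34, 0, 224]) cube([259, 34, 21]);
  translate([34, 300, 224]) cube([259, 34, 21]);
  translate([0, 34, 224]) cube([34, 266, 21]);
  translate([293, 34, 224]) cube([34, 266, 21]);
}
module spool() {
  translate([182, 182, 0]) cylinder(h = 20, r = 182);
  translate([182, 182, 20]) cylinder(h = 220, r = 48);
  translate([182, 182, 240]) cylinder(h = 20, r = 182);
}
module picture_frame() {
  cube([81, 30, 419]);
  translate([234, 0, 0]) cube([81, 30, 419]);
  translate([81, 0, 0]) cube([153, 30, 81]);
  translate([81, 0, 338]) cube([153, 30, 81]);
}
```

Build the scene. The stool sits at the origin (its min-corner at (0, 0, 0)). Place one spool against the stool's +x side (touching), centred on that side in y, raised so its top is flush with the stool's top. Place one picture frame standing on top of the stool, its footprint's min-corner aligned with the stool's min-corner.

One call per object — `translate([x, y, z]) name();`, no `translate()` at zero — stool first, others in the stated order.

stool();
translate([327, -15, 135]) spool();
translate([0, 0, 395]) picture_frame();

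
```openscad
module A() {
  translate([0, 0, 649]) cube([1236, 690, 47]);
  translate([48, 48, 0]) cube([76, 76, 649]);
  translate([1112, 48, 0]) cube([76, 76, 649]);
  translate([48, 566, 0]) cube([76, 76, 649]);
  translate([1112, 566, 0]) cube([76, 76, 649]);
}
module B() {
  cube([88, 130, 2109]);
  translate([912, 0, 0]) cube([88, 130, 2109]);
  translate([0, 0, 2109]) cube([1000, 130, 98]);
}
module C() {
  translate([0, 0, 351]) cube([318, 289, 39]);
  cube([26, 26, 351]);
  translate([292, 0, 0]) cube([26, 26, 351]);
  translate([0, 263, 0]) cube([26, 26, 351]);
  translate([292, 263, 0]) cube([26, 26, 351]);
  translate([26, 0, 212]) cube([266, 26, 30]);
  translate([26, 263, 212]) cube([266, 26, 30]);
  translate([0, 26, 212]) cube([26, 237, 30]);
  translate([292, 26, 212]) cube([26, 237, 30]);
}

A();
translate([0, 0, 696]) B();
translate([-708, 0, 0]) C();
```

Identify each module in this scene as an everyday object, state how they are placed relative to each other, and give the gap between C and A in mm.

The stool's nearest face is 390 mm from the table's −x face.

A is a table. B is a door frame. C is a stool. The door frame is on top of the table. The stool is on the floor beside the table on its −x side. The gap between the stool and the table is 390 mm.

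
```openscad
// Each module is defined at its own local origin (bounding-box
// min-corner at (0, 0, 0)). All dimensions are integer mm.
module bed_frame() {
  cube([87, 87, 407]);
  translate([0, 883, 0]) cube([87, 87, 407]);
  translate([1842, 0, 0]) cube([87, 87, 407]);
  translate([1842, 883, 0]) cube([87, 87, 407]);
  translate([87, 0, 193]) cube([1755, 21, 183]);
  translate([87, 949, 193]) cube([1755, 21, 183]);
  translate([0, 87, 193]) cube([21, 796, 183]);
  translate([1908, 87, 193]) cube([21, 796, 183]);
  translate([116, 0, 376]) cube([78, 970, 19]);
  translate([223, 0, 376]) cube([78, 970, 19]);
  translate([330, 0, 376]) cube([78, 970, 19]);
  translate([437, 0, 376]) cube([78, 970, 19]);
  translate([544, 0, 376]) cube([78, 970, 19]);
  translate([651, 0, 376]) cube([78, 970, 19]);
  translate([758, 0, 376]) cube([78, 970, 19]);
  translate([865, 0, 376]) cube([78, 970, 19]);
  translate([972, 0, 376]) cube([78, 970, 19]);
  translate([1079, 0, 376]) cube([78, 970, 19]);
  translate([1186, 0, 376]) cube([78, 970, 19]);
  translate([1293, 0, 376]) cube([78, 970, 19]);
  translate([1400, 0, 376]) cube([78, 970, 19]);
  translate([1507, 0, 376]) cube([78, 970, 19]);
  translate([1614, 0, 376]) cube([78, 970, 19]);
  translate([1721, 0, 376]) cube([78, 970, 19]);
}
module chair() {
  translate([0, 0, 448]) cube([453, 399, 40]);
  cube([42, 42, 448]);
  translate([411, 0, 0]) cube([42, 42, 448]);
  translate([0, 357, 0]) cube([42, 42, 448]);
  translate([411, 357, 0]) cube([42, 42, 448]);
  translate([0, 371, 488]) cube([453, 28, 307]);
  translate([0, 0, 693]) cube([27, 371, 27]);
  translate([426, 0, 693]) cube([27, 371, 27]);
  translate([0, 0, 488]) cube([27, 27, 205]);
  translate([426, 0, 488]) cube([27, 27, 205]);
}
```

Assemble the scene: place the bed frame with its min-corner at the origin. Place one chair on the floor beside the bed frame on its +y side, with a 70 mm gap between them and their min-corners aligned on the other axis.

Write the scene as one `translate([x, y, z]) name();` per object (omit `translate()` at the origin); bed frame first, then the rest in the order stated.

bed_frame();
translate([0, 1040, 0]) chair();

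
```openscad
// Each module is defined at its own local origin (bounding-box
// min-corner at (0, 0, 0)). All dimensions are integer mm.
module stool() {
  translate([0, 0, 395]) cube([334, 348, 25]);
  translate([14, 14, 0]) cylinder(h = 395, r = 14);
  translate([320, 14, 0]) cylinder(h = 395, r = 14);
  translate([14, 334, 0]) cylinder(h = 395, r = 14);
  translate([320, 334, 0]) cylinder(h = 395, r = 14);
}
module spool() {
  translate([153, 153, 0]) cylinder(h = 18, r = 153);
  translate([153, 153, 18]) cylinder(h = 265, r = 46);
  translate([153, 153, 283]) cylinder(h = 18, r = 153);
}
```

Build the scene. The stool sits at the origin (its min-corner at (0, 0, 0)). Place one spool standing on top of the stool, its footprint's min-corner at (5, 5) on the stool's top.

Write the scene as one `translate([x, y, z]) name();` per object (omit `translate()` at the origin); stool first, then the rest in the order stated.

stool();
translate([5, 5, 420]) spool();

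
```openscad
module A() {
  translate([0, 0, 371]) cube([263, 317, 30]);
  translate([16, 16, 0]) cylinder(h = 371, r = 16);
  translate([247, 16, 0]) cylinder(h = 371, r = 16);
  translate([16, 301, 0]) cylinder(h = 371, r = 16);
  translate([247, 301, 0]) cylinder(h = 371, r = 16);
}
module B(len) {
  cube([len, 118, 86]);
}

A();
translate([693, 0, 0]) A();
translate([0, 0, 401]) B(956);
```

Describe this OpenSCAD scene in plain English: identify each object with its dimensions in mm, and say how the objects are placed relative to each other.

A is a four-legged stool. The seat is a 263×317×30 mm slab whose top surface is at z = 401 mm; four round legs, each 32 mm in diameter, run from the floor (z = 0) to the underside of the seat, each leg's axis is inset half a diameter from the nearest pair of seat edges (so the leg's bounding box is flush with the corner).

B is a rectangular beam 956 mm long (x), 118 mm deep (y), 86 mm thick (z).

The beam spans the tops of two stools placed 430 mm apart, resting at z = 401 mm.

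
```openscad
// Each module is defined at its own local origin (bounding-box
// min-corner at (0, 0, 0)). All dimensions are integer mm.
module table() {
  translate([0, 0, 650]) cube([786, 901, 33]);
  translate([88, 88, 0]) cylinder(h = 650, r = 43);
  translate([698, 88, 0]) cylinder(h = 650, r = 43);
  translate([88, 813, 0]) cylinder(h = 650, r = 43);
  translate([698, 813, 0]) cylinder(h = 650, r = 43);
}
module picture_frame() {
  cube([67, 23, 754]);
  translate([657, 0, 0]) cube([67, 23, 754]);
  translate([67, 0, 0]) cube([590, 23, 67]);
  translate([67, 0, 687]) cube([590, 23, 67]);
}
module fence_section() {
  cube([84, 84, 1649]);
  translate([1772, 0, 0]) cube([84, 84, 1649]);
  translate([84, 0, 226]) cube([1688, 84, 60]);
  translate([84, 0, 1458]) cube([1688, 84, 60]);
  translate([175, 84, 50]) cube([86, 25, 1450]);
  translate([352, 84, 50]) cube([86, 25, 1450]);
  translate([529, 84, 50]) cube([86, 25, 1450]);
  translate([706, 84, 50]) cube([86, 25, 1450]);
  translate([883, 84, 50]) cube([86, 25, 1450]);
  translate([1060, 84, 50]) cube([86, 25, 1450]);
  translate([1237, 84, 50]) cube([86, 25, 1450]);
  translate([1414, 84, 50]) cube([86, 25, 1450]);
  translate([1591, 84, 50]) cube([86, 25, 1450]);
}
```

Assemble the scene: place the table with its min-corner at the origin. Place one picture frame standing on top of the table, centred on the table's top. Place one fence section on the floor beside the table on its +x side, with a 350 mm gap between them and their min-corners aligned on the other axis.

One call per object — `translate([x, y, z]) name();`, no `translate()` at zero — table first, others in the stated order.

table();
translate([31, 439, 683]) picture_frame();
translate([1136, 0, 0]) fence_section();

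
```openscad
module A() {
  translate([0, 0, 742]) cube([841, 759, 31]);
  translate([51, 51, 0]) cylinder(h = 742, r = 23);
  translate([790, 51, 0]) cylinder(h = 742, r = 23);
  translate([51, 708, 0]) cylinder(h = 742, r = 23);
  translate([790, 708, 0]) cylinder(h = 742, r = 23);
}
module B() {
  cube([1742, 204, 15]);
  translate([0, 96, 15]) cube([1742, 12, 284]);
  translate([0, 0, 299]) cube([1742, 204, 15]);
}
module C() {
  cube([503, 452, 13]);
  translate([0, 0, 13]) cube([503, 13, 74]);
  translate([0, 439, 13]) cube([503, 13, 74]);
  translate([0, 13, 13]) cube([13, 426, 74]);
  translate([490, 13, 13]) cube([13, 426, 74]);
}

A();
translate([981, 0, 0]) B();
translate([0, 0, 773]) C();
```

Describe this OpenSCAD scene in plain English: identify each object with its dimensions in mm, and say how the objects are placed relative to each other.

A is a table: top 841 mm (x) × 759 mm (y), 31 mm thick, upper face at z = 773 mm, on four round legs of 46 mm diameter, each leg's bounding box inset 28 mm from the nearest pair of top edges, running from z = 0 to the bottom of the top.

B is an I-beam lying along x, 1742 mm long. Overall section height 314 mm. Two flanges 204 mm wide (y) and 15 mm thick, one on the floor and one at the top; a web 12 mm thick runs between them, centred on the flange width.

C is an open-topped rectangular box: outside dimensions 503×452×87 mm, with a uniform wall and base thickness of 13 mm. The base is a full 503×452 slab on the floor; four walls sit on top of the base. The front and back walls (the −y and +y sides) span the full width; the two side walls fit between them.

The I-beam is on the floor beside the table on its +x side. The open box is on top of the table.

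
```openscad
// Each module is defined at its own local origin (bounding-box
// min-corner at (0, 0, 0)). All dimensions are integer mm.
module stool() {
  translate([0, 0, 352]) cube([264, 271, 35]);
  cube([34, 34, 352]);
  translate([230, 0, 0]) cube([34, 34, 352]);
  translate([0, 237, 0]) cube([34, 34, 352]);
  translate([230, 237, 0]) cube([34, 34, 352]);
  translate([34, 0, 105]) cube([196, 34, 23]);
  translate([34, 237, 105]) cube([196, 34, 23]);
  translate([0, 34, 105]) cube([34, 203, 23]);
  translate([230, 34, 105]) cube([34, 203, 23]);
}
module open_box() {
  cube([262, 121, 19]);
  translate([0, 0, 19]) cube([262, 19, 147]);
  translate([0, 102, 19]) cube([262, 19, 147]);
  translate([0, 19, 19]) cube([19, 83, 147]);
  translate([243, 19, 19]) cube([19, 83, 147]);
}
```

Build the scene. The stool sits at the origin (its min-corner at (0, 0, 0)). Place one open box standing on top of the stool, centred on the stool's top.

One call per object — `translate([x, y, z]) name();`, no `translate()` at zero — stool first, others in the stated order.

stool();
translate([1, 75, 387]) open_box();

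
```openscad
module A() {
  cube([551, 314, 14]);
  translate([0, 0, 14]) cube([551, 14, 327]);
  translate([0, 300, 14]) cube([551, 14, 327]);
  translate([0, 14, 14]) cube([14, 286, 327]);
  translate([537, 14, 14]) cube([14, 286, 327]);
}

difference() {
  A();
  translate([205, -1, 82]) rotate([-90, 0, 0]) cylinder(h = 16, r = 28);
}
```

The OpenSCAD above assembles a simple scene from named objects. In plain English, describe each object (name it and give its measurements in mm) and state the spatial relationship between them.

A is an open storage box with external size 551×314×341 mm and wall thickness 14 mm (the base is also 14 mm thick). The base covers the whole footprint; the four walls stand on the base, with the y-facing walls full-width and the x-facing walls fitting between their inner faces.

The open box has a circular hole of radius 28 mm through its front wall, centred at (x = 205, z = 82).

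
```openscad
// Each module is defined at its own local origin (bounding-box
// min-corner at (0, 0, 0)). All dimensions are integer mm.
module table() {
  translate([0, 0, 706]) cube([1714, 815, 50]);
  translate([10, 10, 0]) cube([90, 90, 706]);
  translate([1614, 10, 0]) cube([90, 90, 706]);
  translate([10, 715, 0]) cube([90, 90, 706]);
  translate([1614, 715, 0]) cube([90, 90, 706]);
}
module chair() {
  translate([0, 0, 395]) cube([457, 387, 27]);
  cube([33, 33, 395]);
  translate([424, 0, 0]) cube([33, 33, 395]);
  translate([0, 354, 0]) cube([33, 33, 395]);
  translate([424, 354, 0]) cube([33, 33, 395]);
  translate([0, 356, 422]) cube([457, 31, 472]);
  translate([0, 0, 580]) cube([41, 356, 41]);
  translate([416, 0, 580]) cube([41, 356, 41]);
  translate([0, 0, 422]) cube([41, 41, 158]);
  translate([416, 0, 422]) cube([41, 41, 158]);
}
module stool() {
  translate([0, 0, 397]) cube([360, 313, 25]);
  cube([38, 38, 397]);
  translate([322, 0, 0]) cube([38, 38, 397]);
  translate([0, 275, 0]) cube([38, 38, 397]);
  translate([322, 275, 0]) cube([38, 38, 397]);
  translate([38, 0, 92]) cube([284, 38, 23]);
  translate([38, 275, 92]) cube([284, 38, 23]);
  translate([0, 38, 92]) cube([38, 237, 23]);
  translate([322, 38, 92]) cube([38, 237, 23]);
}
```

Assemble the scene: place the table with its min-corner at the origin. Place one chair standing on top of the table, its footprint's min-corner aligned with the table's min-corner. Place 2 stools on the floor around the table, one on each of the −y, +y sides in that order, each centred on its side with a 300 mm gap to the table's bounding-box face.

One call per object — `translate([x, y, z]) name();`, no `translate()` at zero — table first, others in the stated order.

table();
translate([0, 0, 756]) chair();
translate([677, -613, 0]) stool();
translate([677, 1115, 0]) stool();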